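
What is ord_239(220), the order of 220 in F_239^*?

119

The order of 220 must divide p − 1 = 238 = 2 · 7 · 17.
Divisors: 1, 2, 7, 14, 17, 34, 119, 238.
Check each in increasing order: 220^1 ≡ 220;  220^2 ≡ 122;  220^7 ≡ 211;  220^14 ≡ 67;  220^17 ≡ 44;  220^34 ≡ 24;  220^119 ≡ 1.
Smallest exponent giving 1 is 119.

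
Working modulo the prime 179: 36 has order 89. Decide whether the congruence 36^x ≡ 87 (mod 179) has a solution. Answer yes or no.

yes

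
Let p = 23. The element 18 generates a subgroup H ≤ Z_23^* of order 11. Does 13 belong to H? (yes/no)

13 ∈ ⟨18⟩ iff 13^11 ≡ 1 (mod 23), since |⟨18⟩| = 11.
13^11 mod 23 = 1.
Since 1 = 1, 13 lies in the subgroup.

yes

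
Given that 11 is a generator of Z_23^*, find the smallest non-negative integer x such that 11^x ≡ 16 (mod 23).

18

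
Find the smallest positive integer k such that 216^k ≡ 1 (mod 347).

346

The order of 216 must divide p − 1 = 346 = 2 · 173.
Divisors: 1, 2, 173, 346.
Check each in increasing order: 216^1 ≡ 216;  216^2 ≡ 158;  216^173 ≡ 346;  216^346 ≡ 1.
Smallest exponent giving 1 is 346.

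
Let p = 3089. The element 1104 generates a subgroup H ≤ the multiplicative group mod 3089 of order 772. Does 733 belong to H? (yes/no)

yes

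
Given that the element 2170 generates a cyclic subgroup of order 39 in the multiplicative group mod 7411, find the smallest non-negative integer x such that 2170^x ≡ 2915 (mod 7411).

2

Successive powers of 2170 modulo 7411:
  2170^0=1  2170^1=2170  2170^2=2915
So 2170^2 ≡ 2915 (mod 7411), giving x = 2.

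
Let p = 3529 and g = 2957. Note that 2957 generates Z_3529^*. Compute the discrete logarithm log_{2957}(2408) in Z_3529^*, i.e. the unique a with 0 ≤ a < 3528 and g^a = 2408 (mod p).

2929

Baby-step giant-step with m = ceil(sqrt(3528)) = 60.
Baby table (2957^j mod 3529 for j=0..59):
  0:1  1:2957  2:2516  3:680  4:2759  5:2844  6:101  7:2221
  8:28  9:1629  10:3397  11:1395  12:3143  13:1994  14:2828  15:2195
  16:784  17:3264  18:3362  19:241  20:3308  21:2897  22:1546  23:1467
  24:778  25:3167  26:2382  27:3219  28:870  29:3478  30:940  31:2257
  32:610  33:451  34:3174  35:1907  36:3186  37:2101  38:1617  39:3203
  40:2964  41:2041  42:647  43:461  44:983  45:2364  46:2928  47:1459
  48:1825  49:684  50:471  51:2321  52:2821  53:2670  54:817  55:2033
  56:1694  57:1507  58:2601  59:1466
Giant step factor: 2957^(-60) ≡ 2303 (mod 3529).
Scan 2408·2303^i mod 3529 for i = 0, 1, …:
  i=0: 2408   i=1: 1565   i=2: 1086   i=3: 2526
  i=4: 1586   i=5: 43   i=6: 217   i=7: 2162
  i=8: 3196   i=9: 2423     …   i=47: 2331
  i=48: 684
Match at i=48, j=49: a = 48·60 + 49 = 2929.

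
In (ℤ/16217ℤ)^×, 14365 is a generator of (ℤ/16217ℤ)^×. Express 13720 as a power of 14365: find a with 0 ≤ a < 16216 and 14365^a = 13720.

11602

Baby-step giant-step with m = ceil(sqrt(16216)) = 128.
Baby table (14365^j mod 16217 for j=0..127):
  0:1  1:14365  2:8117  3:475  4:12235  5:12146  6:14804  7:5939
  8:12315  9:9939  10:15484  11:11505  12:1878  13:8599  14:15963  15:115
  16:14058  17:9086  18:5974  19:12363  20:2128  21:15892  22:1871  23:5346
  24:7795  25:13007  26:9498  27:5149  28:15865  29:3224  30:13225  31:11187
  32:7002  33:5896  34:10866  35:1465  36:11276  37:4344  38:14761  39:4490
  40:3841  41:5731  42:8323  43:8171  44:13986  45:12694  46:5362  47:10597
  48:13143  49:881  50:6305  51:15597  52:13050  53:10947  54:13623  55:3856
  56:10385  57:342  58:15296  59:2907  60:280  61:384  62:2380  63:3264
  64:4013  65:11527  66:9785  67:8786  68:10196  69:9813  70:5581  71:10434
  72:6896  73:7604  74:9965  75:15983  76:11726  77:14228  78:2369  79:7419
  80:12028  81:6302  82:4936  83:4916  84:9522  85:9352  86:16069  87:14624
  88:14959  89:10785  90:5524  91:2479  92:14520  93:12963  94:9901  95:4775
  96:11182  97:45  98:13962  99:8491  100:5158  101:15414  102:11409  103:1283
  104:7783  105:2797  106:9396  107:15666  108:14998  109:3425  110:13964  111:4787
  112:5175  113:147  114:3445  115:9358  116:4957  117:14675  118:1592  119:3110
  120:13532  121:10218  122:1503  123:5768  124:4667  125:377  126:15344  127:11313
Giant step factor: 14365^(-128) ≡ 165 (mod 16217).
Scan 13720·165^i mod 16217 for i = 0, 1, …:
  i=0: 13720   i=1: 9637   i=2: 839   i=3: 8699
  i=4: 8239   i=5: 13424   i=6: 9448   i=7: 2088
  i=8: 3963   i=9: 5215     …   i=89: 6615
  i=90: 4936
Match at i=90, j=82: a = 90·128 + 82 = 11602.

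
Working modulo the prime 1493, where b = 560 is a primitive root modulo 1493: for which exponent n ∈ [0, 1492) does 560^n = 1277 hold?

Baby-step giant-step with m = ceil(sqrt(1492)) = 39.
Baby table (560^j mod 1493 for j=0..38):
  0:1  1:560  2:70  3:382  4:421  5:1359  6:1103  7:1071
  8:1067  9:320  10:40  11:5  12:1307  13:350  14:417  15:612
  16:823  17:1036  18:876  19:856  20:107  21:200  22:25  23:563
  24:257  25:592  26:74  27:1129  28:701  29:1394  30:1294  31:535
  32:1000  33:125  34:1322  35:1285  36:1467  37:370  38:1166
Giant step factor: 560^(-39) ≡ 210 (mod 1493).
Scan 1277·210^i mod 1493 for i = 0, 1, …:
  i=0: 1277   i=1: 923   i=2: 1233   i=3: 641
  i=4: 240   i=5: 1131   i=6: 123   i=7: 449
  i=8: 231   i=9: 734     …   i=14: 926
  i=15: 370
Match at i=15, j=37: n = 15·39 + 37 = 622.

622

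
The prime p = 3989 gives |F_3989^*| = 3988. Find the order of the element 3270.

3988

The order of 3270 must divide p − 1 = 3988 = 2^2 · 997.
Divisors: 1, 2, 4, 997, 1994, 3988.
Check each in increasing order: 3270^1 ≡ 3270;  3270^2 ≡ 2380;  3270^4 ≡ 20;  3270^997 ≡ 3508;  3270^1994 ≡ 3988;  3270^3988 ≡ 1.
Smallest exponent giving 1 is 3988.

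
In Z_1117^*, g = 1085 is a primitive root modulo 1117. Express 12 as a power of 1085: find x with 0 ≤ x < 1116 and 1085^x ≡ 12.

1114

Baby-step giant-step with m = ceil(sqrt(1116)) = 34.
Baby table (1085^j mod 1117 for j=0..33):
  0:1  1:1085  2:1024  3:742  4:830  5:248  6:1000  7:393
  8:828  9:312  10:69  11:26  12:285  13:933  14:303  15:357
  16:863  17:309  18:165  19:305  20:293  21:677  22:676  23:708
  24:801  25:59  26:346  27:98  28:215  29:939  30:111  31:916
  32:847  33:821
Giant step factor: 1085^(-34) ≡ 273 (mod 1117).
Scan 12·273^i mod 1117 for i = 0, 1, …:
  i=0: 12   i=1: 1042   i=2: 748   i=3: 910
  i=4: 456   i=5: 501   i=6: 499   i=7: 1070
  i=8: 573   i=9: 49     …   i=31: 34
  i=32: 346
Match at i=32, j=26: x = 32·34 + 26 = 1114.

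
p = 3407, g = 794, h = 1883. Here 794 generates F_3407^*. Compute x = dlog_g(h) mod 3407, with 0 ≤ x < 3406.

3301

Baby-step giant-step with m = ceil(sqrt(3406)) = 59.
Baby table (794^j mod 3407 for j=0..58):
  0:1  1:794  2:141  3:2930  4:2846  5:883  6:2667  7:1851
  8:1277  9:2059  10:2893  11:724  12:2480  13:3281  14:2166  15:2676
  16:2183  17:2546  18:1173  19:1251  20:1857  21:2634  22:2905  23:31
  24:765  25:964  26:2248  27:3051  28:117  29:909  30:2869  31:2110
  32:2503  33:1101  34:2002  35:1926  36:2908  37:2413  38:1188  39:2940
  40:565  41:2293  42:1304  43:3055  44:3293  45:1473  46:961  47:3273
  48:2628  49:1548  50:2592  51:220  52:923  53:357  54:677  55:2639
  56:61  57:736  58:1787
Giant step factor: 794^(-59) ≡ 446 (mod 3407).
Scan 1883·446^i mod 3407 for i = 0, 1, …:
  i=0: 1883   i=1: 1696   i=2: 62   i=3: 396
  i=4: 2859   i=5: 896   i=6: 997   i=7: 1752
  i=8: 1189   i=9: 2209     …   i=54: 130
  i=55: 61
Match at i=55, j=56: x = 55·59 + 56 = 3301.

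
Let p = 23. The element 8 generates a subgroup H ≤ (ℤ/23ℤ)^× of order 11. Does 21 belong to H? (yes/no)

no

21 ∈ ⟨8⟩ iff 21^11 ≡ 1 (mod 23), since |⟨8⟩| = 11.
21^11 mod 23 = 22.
Since 22 ≠ 1, 21 does not lie in the subgroup.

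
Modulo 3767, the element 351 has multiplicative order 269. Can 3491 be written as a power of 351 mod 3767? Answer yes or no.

3491 ∈ ⟨351⟩ iff 3491^269 ≡ 1 (mod 3767), since |⟨351⟩| = 269.
3491^269 mod 3767 = 1.
Since 1 = 1, 3491 lies in the subgroup.

yes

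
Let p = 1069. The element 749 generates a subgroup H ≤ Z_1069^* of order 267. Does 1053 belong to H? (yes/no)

1053 ∈ ⟨749⟩ iff 1053^267 ≡ 1 (mod 1069), since |⟨749⟩| = 267.
1053^267 mod 1069 = 1068.
Since 1068 ≠ 1, 1053 does not lie in the subgroup.

no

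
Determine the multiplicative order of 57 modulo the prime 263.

The order of 57 must divide p − 1 = 262 = 2 · 131.
Divisors: 1, 2, 131, 262.
Check each in increasing order: 57^1 ≡ 57;  57^2 ≡ 93;  57^131 ≡ 262;  57^262 ≡ 1.
Smallest exponent giving 1 is 262.

262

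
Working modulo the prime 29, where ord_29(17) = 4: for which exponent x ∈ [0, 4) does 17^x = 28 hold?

2

Successive powers of 17 modulo 29:
  17^0=1  17^1=17  17^2=28
So 17^2 ≡ 28 (mod 29), giving x = 2.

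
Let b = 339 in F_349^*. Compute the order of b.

The order of 339 must divide p − 1 = 348 = 2^2 · 3 · 29.
Divisors: 1, 2, 3, 4, 6, 12, 29, 58, 87, 116, 174, 348.
Check each in increasing order: 339^1 ≡ 339;  339^2 ≡ 100;  339^3 ≡ 47;  339^4 ≡ 228;  339^6 ≡ 115;  339^12 ≡ 312;  339^29 ≡ 136;  339^58 ≡ 348;  339^87 ≡ 213;  339^116 ≡ 1.
Smallest exponent giving 1 is 116.

116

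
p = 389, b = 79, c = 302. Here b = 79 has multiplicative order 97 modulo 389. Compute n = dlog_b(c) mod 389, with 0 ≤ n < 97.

Baby-step giant-step with m = ceil(sqrt(97)) = 10.
Baby table (79^j mod 389 for j=0..9):
  0:1  1:79  2:17  3:176  4:289  5:269  6:245  7:294
  8:275  9:330
Giant step factor: 79^(-10) ≡ 278 (mod 389).
Scan 302·278^i mod 389 for i = 0, 1, …:
  i=0: 302   i=1: 321   i=2: 157   i=3: 78
  i=4: 289
Match at i=4, j=4: n = 4·10 + 4 = 44.

44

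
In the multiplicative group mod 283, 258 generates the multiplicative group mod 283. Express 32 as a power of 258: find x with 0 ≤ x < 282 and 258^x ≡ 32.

Baby-step giant-step with m = ceil(sqrt(282)) = 17.
Baby table (258^j mod 283 for j=0..16):
  0:1  1:258  2:59  3:223  4:85  5:139  6:204  7:277
  8:150  9:212  10:77  11:56  12:15  13:191  14:36  15:232
  16:143
Giant step factor: 258^(-17) ≡ 166 (mod 283).
Scan 32·166^i mod 283 for i = 0, 1, …:
  i=0: 32   i=1: 218   i=2: 247   i=3: 250
  i=4: 182   i=5: 214   i=6: 149   i=7: 113
  i=8: 80   i=9: 262   i=10: 193   i=11: 59
Match at i=11, j=2: x = 11·17 + 2 = 189.

189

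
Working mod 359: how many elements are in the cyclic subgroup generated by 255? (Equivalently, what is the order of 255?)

179

The order of 255 must divide p − 1 = 358 = 2 · 179.
Divisors: 1, 2, 179, 358.
Check each in increasing order: 255^1 ≡ 255;  255^2 ≡ 46;  255^179 ≡ 1.
Smallest exponent giving 1 is 179.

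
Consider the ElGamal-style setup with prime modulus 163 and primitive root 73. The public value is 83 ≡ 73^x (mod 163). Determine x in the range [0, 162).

158

Baby-step giant-step with m = ceil(sqrt(162)) = 13.
Baby table (73^j mod 163 for j=0..12):
  0:1  1:73  2:113  3:99  4:55  5:103  6:21  7:66
  8:91  9:123  10:14  11:44  12:115
Giant step factor: 73^(-13) ≡ 2 (mod 163).
Scan 83·2^i mod 163 for i = 0, 1, …:
  i=0: 83   i=1: 3   i=2: 6   i=3: 12
  i=4: 24   i=5: 48   i=6: 96   i=7: 29
  i=8: 58   i=9: 116   i=10: 69   i=11: 138
  i=12: 113
Match at i=12, j=2: x = 12·13 + 2 = 158.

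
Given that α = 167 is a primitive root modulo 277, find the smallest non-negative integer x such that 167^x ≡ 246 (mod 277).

157

Baby-step giant-step with m = ceil(sqrt(276)) = 17.
Baby table (167^j mod 277 for j=0..16):
  0:1  1:167  2:189  3:262  4:265  5:212  6:225  7:180
  8:144  9:226  10:70  11:56  12:211  13:58  14:268  15:159
  16:238
Giant step factor: 167^(-17) ≡ 158 (mod 277).
Scan 246·158^i mod 277 for i = 0, 1, …:
  i=0: 246   i=1: 88   i=2: 54   i=3: 222
  i=4: 174   i=5: 69   i=6: 99   i=7: 130
  i=8: 42   i=9: 265
Match at i=9, j=4: x = 9·17 + 4 = 157.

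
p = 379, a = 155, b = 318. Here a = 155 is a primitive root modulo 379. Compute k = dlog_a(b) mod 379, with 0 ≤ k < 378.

Baby-step giant-step with m = ceil(sqrt(378)) = 20.
Baby table (155^j mod 379 for j=0..19):
  0:1  1:155  2:148  3:200  4:301  5:38  6:205  7:318
  8:20  9:68  10:307  11:210  12:335  13:2  14:310  15:296
  16:21  17:223  18:76  19:31
Giant step factor: 155^(-20) ≡ 146 (mod 379).
Scan 318·146^i mod 379 for i = 0, 1, …:
  i=0: 318
Match at i=0, j=7: k = 0·20 + 7 = 7.

7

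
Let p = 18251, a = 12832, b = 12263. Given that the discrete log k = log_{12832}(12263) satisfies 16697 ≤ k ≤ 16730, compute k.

16730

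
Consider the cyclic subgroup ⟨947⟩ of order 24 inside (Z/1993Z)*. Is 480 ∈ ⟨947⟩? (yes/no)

no

480 ∈ ⟨947⟩ iff 480^24 ≡ 1 (mod 1993), since |⟨947⟩| = 24.
480^24 mod 1993 = 1193.
Since 1193 ≠ 1, 480 does not lie in the subgroup.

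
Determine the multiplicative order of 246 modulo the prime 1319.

The order of 246 must divide p − 1 = 1318 = 2 · 659.
Divisors: 1, 2, 659, 1318.
Check each in increasing order: 246^1 ≡ 246;  246^2 ≡ 1161;  246^659 ≡ 1318;  246^1318 ≡ 1.
Smallest exponent giving 1 is 1318.

1318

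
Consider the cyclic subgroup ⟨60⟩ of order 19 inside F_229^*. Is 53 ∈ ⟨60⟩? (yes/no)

yes

53 ∈ ⟨60⟩ iff 53^19 ≡ 1 (mod 229), since |⟨60⟩| = 19.
53^19 mod 229 = 1.
Since 1 = 1, 53 lies in the subgroup.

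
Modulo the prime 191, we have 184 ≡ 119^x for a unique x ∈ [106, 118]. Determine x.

114

Compute 119^106 mod 191 = 12, then multiply by 119 repeatedly:
  119^106=12  119^107=91  119^108=133  119^109=165  119^110=153
  119^111=62  119^112=120  119^113=146  119^114=184
Found 184 at exponent 114.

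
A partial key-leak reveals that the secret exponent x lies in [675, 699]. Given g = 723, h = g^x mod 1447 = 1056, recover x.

Compute 723^675 mod 1447 = 435, then multiply by 723 repeatedly:
  723^675=435  723^676=506  723^677=1194  723^678=850  723^679=1022
  723^680=936  723^681=979  723^682=234  723^683=1330  723^684=782
  723^685=1056
Found 1056 at exponent 685.

685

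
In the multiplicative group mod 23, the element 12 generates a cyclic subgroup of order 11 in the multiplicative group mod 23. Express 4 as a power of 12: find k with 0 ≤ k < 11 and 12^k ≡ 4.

9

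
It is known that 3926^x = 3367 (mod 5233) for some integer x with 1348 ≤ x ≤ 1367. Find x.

1357

Compute 3926^1348 mod 5233 = 4802, then multiply by 3926 repeatedly:
  3926^1348=4802  3926^1349=3386  3926^1350=1616  3926^1351=2020  3926^1352=2525
  3926^1353=1848  3926^1354=2310  3926^1355=271  3926^1356=1647  3926^1357=3367
Found 3367 at exponent 1357.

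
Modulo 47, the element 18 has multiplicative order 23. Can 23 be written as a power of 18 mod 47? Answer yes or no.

23 ∈ ⟨18⟩ iff 23^23 ≡ 1 (mod 47), since |⟨18⟩| = 23.
23^23 mod 47 = 46.
Since 46 ≠ 1, 23 does not lie in the subgroup.

no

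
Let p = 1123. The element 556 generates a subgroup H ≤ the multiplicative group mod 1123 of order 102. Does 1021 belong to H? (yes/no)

no

1021 ∈ ⟨556⟩ iff 1021^102 ≡ 1 (mod 1123), since |⟨556⟩| = 102.
1021^102 mod 1123 = 49.
Since 49 ≠ 1, 1021 does not lie in the subgroup.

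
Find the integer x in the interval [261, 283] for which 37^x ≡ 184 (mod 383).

Compute 37^261 mod 383 = 345, then multiply by 37 repeatedly:
  37^261=345  37^262=126  37^263=66  37^264=144  37^265=349
  37^266=274  37^267=180  37^268=149  37^269=151  37^270=225
  37^271=282  37^272=93  37^273=377  37^274=161  37^275=212
  37^276=184
Found 184 at exponent 276.

276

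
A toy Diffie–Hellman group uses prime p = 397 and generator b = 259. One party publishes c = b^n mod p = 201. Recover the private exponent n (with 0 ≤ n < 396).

Baby-step giant-step with m = ceil(sqrt(396)) = 20.
Baby table (259^j mod 397 for j=0..19):
  0:1  1:259  2:385  3:68  4:144  5:375  6:257  7:264
  8:92  9:8  10:87  11:301  12:147  13:358  14:221  15:71
  16:127  17:339  18:64  19:299
Giant step factor: 259^(-20) ≡ 168 (mod 397).
Scan 201·168^i mod 397 for i = 0, 1, …:
  i=0: 201   i=1: 23   i=2: 291   i=3: 57
  i=4: 48   i=5: 124   i=6: 188   i=7: 221
Match at i=7, j=14: n = 7·20 + 14 = 154.

154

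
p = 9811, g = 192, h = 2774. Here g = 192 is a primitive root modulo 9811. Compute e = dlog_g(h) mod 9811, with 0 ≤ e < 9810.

9123

Baby-step giant-step with m = ceil(sqrt(9810)) = 100.
Baby table (192^j mod 9811 for j=0..99):
  0:1  1:192  2:7431  3:4157  4:3453  5:5639  6:3478  7:628
  8:2844  9:6443  10:870  11:253  12:9332  13:6142  14:1944  15:430
  16:4072  17:6755  18:1908  19:3329  20:1453  21:4268  22:5143  23:6356
  24:3788  25:1282  26:869  27:61  28:1901  29:1985  30:8302  31:4602
  32:594  33:6127  34:8875  35:6697  36:583  37:4015  38:5622  39:214
  40:1844  41:852  42:6608  43:3117  44:9804  45:8467  46:6849  47:334
  48:5262  49:9582  50:5087  51:5415  52:9525  53:3954  54:3721  55:8040
  56:3353  57:6061  58:6014  59:6801  60:929  61:1770  62:6266  63:6130
  64:9451  65:9368  66:3243  67:4563  68:2917  69:837  70:3728  71:9384
  72:6315  73:5727  74:752  75:7030  76:5653  77:6166  78:6552  79:2176
  80:5730  81:1328  82:9701  83:8313  84:6714  85:3847  86:2799  87:7614
  88:49  89:9408  90:1112  91:7473  92:2410  93:1603  94:3635  95:1339
  96:2002  97:1755  98:3386  99:2586
Giant step factor: 192^(-100) ≡ 4346 (mod 9811).
Scan 2774·4346^i mod 9811 for i = 0, 1, …:
  i=0: 2774   i=1: 7896   i=2: 6949   i=3: 2096
  i=4: 4608   i=5: 2117   i=6: 7575   i=7: 5045
  i=8: 7796   i=9: 4033     …   i=90: 4390
  i=91: 6356
Match at i=91, j=23: e = 91·100 + 23 = 9123.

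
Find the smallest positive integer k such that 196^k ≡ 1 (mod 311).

155

The order of 196 must divide p − 1 = 310 = 2 · 5 · 31.
Divisors: 1, 2, 5, 10, 31, 62, 155, 310.
Check each in increasing order: 196^1 ≡ 196;  196^2 ≡ 163;  196^5 ≡ 140;  196^10 ≡ 7;  196^31 ≡ 52;  196^62 ≡ 216;  196^155 ≡ 1.
Smallest exponent giving 1 is 155.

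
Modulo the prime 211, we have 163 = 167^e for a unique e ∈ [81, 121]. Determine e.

88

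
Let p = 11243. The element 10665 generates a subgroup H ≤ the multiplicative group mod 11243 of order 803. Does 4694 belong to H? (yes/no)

yes

4694 ∈ ⟨10665⟩ iff 4694^803 ≡ 1 (mod 11243), since |⟨10665⟩| = 803.
4694^803 mod 11243 = 1.
Since 1 = 1, 4694 lies in the subgroup.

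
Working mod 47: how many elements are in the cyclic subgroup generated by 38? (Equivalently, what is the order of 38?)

46

The order of 38 must divide p − 1 = 46 = 2 · 23.
Divisors: 1, 2, 23, 46.
Check each in increasing order: 38^1 ≡ 38;  38^2 ≡ 34;  38^23 ≡ 46;  38^46 ≡ 1.
Smallest exponent giving 1 is 46.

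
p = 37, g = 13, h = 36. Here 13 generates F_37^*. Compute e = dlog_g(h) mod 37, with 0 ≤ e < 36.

18

Successive powers of 13 modulo 37:
  13^0=1  13^1=13  13^2=21  13^3=14  13^4=34  13^5=35
  13^6=11  13^7=32  13^8=9  13^9=6  13^10=4  13^11=15
  13^12=10  13^13=19  13^14=25  13^15=29  13^16=7  13^17=17
  13^18=36
So 13^18 ≡ 36 (mod 37), giving e = 18.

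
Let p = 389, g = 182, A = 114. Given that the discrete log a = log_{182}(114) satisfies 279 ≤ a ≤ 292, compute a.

282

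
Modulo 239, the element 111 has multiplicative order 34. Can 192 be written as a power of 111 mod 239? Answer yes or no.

no

192 ∈ ⟨111⟩ iff 192^34 ≡ 1 (mod 239), since |⟨111⟩| = 34.
192^34 mod 239 = 24.
Since 24 ≠ 1, 192 does not lie in the subgroup.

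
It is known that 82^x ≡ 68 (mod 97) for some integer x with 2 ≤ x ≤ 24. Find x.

11

Compute 82^2 mod 97 = 31, then multiply by 82 repeatedly:
  82^2=31  82^3=20  82^4=88  82^5=38  82^6=12
  82^7=14  82^8=81  82^9=46  82^10=86  82^11=68
Found 68 at exponent 11.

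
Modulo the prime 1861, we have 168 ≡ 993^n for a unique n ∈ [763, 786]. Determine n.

Compute 993^763 mod 1861 = 1767, then multiply by 993 repeatedly:
  993^763=1767  993^764=1569  993^765=360  993^766=168
Found 168 at exponent 766.

766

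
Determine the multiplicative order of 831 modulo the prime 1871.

110

The order of 831 must divide p − 1 = 1870 = 2 · 5 · 11 · 17.
Divisors: 1, 2, 5, 10, 11, 17, 22, 34, 55, 85, 110, 170, 187, 374, 935, 1870.
Check each in increasing order: 831^1 ≡ 831;  831^2 ≡ 162;  831^5 ≡ 388;  831^10 ≡ 864;  831^11 ≡ 1391;  831^17 ≡ 1809;  831^22 ≡ 267;  831^34 ≡ 102;  831^55 ≡ 1870;  831^85 ≡ 447;  831^110 ≡ 1.
Smallest exponent giving 1 is 110.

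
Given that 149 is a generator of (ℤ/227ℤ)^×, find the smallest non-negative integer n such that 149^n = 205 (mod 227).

62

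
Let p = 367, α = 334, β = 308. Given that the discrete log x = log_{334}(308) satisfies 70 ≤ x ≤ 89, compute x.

87

Compute 334^70 mod 367 = 85, then multiply by 334 repeatedly:
  334^70=85  334^71=131  334^72=81  334^73=263  334^74=129
  334^75=147  334^76=287  334^77=71  334^78=226  334^79=249
  334^80=224  334^81=315  334^82=248  334^83=257  334^84=327
  334^85=219  334^86=113  334^87=308
Found 308 at exponent 87.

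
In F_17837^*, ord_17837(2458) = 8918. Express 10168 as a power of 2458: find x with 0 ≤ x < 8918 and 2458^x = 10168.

1700

Baby-step giant-step with m = ceil(sqrt(8918)) = 95.
Baby table (2458^j mod 17837 for j=0..94):
  0:1  1:2458  2:12858  3:15637  4:14848  5:1882  6:6173  7:11784
  8:15621  9:11194  10:10198  11:5699  12:6097  13:3346  14:1611  15:24
  16:5481  17:5363  18:711  19:17449  20:9494  21:5456  22:15261  23:327
  24:1101  25:12871  26:11917  27:3632  28:8956  29:2990  30:576  31:6685
  32:3853  33:17064  34:8525  35:13812  36:6085  37:9524  38:7848  39:8587
  40:5675  41:616  42:15820  43:900  44:412  45:13824  46:17744  47:3287
  48:17122  49:8393  50:10422  51:3344  52:14532  53:9982  54:9881  55:11341
  56:14784  57:5103  58:3763  59:9888  60:10710  61:15605  62:7540  63:677
  64:5225  65:410  66:8908  67:9865  68:7687  69:5263  70:4629  71:15913
  72:15450  73:1127  74:5431  75:7322  76:17780  77:2590  78:16248  79:541
  80:9840  81:17585  82:4879  83:6118  84:1453  85:4074  86:7335  87:14060
  88:9211  89:5485  90:15195  91:16469  92:8649  93:15375  94:12984
Giant step factor: 2458^(-95) ≡ 1138 (mod 17837).
Scan 10168·1138^i mod 17837 for i = 0, 1, …:
  i=0: 10168   i=1: 12808   i=2: 2675   i=3: 11860
  i=4: 11908   i=5: 13021   i=6: 13188   i=7: 7027
  i=8: 5750   i=9: 15158     …   i=16: 5897
  i=17: 4074
Match at i=17, j=85: x = 17·95 + 85 = 1700.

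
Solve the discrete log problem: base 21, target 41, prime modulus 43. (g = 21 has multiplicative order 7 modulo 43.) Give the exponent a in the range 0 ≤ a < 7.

6

Successive powers of 21 modulo 43:
  21^0=1  21^1=21  21^2=11  21^3=16  21^4=35  21^5=4
  21^6=41
So 21^6 ≡ 41 (mod 43), giving a = 6.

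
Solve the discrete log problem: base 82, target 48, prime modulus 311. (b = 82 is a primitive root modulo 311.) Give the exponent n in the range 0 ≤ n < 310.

Baby-step giant-step with m = ceil(sqrt(310)) = 18.
Baby table (82^j mod 311 for j=0..17):
  0:1  1:82  2:193  3:276  4:240  5:87  6:292  7:308
  8:65  9:43  10:105  11:213  12:50  13:57  14:9  15:116
  16:182  17:307
Giant step factor: 82^(-18) ≡ 128 (mod 311).
Scan 48·128^i mod 311 for i = 0, 1, …:
  i=0: 48   i=1: 235   i=2: 224   i=3: 60
  i=4: 216   i=5: 280   i=6: 75   i=7: 270
  i=8: 39   i=9: 16   i=10: 182
Match at i=10, j=16: n = 10·18 + 16 = 196.

196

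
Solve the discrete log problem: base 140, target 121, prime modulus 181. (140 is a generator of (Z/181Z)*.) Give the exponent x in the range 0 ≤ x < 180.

8

Baby-step giant-step with m = ceil(sqrt(180)) = 14.
Baby table (140^j mod 181 for j=0..13):
  0:1  1:140  2:52  3:40  4:170  5:89  6:152  7:103
  8:121  9:107  10:138  11:134  12:117  13:90
Giant step factor: 140^(-14) ≡ 106 (mod 181).
Scan 121·106^i mod 181 for i = 0, 1, …:
  i=0: 121
Match at i=0, j=8: x = 0·14 + 8 = 8.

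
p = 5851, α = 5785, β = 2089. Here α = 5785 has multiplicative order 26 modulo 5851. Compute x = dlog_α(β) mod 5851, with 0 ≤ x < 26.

Successive powers of 5785 modulo 5851:
  5785^0=1  5785^1=5785  5785^2=4356  5785^3=5054  5785^4=5794  5785^5=3762
  5785^6=3301  5785^7=4472  5785^8=3249  5785^9=2053  5785^10=4926  5785^11=2540
  5785^12=2039  5785^13=5850  5785^14=66  5785^15=1495  5785^16=797  5785^17=57
  5785^18=2089
So 5785^18 ≡ 2089 (mod 5851), giving x = 18.

18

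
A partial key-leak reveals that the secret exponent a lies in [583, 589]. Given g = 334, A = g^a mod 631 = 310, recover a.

Compute 334^583 mod 631 = 273, then multiply by 334 repeatedly:
  334^583=273  334^584=318  334^585=204  334^586=619  334^587=409
  334^588=310
Found 310 at exponent 588.

588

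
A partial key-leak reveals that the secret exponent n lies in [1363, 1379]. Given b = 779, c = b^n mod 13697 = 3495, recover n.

1376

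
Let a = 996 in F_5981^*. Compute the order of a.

230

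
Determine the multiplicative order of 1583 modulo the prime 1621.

The order of 1583 must divide p − 1 = 1620 = 2^2 · 3^4 · 5.
Divisors: 1, 2, 3, 4, 5, 6, 9, 10, 12, 15, 18, 20, 27, 30, 36, 45, 54, 60, 81, 90, 108, 135, 162, 180, 270, 324, 405, 540, 810, 1620.
Check each in increasing order: 1583^1 ≡ 1583;  1583^2 ≡ 1444;  1583^3 ≡ 242;  1583^4 ≡ 530;  1583^5 ≡ 933;  1583^6 ≡ 208;  1583^9 ≡ 85;  1583^10 ≡ 12;  1583^12 ≡ 1118;  1583^15 ≡ 1470;  1583^18 ≡ 741;  1583^20 ≡ 144;  1583^27 ≡ 1387;  1583^30 ≡ 107;  1583^36 ≡ 1183;  1583^45 ≡ 53;  1583^54 ≡ 1263;  1583^60 ≡ 102;  1583^81 ≡ 1101;  1583^90 ≡ 1188;  1583^108 ≡ 105;  1583^135 ≡ 1366;  1583^162 ≡ 1314;  1583^180 ≡ 1074;  1583^270 ≡ 185;  1583^324 ≡ 231;  1583^405 ≡ 1455;  1583^540 ≡ 184;  1583^810 ≡ 1620;  1583^1620 ≡ 1.
Smallest exponent giving 1 is 1620.

1620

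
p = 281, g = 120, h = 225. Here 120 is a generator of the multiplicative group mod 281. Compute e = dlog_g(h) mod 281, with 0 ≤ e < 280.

Baby-step giant-step with m = ceil(sqrt(280)) = 17.
Baby table (120^j mod 281 for j=0..16):
  0:1  1:120  2:69  3:131  4:265  5:47  6:20  7:152
  8:256  9:91  10:242  11:97  12:119  13:230  14:62  15:134
  16:63
Giant step factor: 120^(-17) ≡ 52 (mod 281).
Scan 225·52^i mod 281 for i = 0, 1, …:
  i=0: 225   i=1: 179   i=2: 35   i=3: 134
Match at i=3, j=15: e = 3·17 + 15 = 66.

66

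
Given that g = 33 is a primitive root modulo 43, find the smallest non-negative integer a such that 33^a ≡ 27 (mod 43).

15

Successive powers of 33 modulo 43:
  33^0=1  33^1=33  33^2=14  33^3=32  33^4=24  33^5=18
  33^6=35  33^7=37  33^8=17  33^9=2  33^10=23  33^11=28
  33^12=21  33^13=5  33^14=36  33^15=27
So 33^15 ≡ 27 (mod 43), giving a = 15.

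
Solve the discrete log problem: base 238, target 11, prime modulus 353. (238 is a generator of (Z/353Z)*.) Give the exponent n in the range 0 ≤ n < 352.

84

Baby-step giant-step with m = ceil(sqrt(352)) = 19.
Baby table (238^j mod 353 for j=0..18):
  0:1  1:238  2:164  3:202  4:68  5:299  6:209  7:322
  8:35  9:211  10:92  11:10  12:262  13:228  14:255  15:327
  16:166  17:325  18:43
Giant step factor: 238^(-19) ≡ 235 (mod 353).
Scan 11·235^i mod 353 for i = 0, 1, …:
  i=0: 11   i=1: 114   i=2: 315   i=3: 248
  i=4: 35
Match at i=4, j=8: n = 4·19 + 8 = 84.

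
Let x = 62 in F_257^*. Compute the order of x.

The order of 62 must divide p − 1 = 256 = 2^8.
Divisors: 1, 2, 4, 8, 16, 32, 64, 128, 256.
Check each in increasing order: 62^1 ≡ 62;  62^2 ≡ 246;  62^4 ≡ 121;  62^8 ≡ 249;  62^16 ≡ 64;  62^32 ≡ 241;  62^64 ≡ 256;  62^128 ≡ 1.
Smallest exponent giving 1 is 128.

128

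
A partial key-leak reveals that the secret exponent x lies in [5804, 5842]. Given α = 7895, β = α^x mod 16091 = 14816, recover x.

5825

Compute 7895^5804 mod 16091 = 3792, then multiply by 7895 repeatedly:
  7895^5804=3792  7895^5805=8580  7895^5806=12081  7895^5807=8138  7895^5808=14238
  7895^5809=13375  7895^5810=6483  7895^5811=13905  7895^5812=7173  7895^5813=6606
  7895^5814=3439  7895^5815=5388  7895^5816=9747  7895^5817=5403  7895^5818=15535
  7895^5819=3223  7895^5820=5714  7895^5821=8957  7895^5822=11661  7895^5823=6984
  7895^5824=10914  7895^5825=14816
Found 14816 at exponent 5825.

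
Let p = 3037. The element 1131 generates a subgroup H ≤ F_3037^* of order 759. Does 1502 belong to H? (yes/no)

no

1502 ∈ ⟨1131⟩ iff 1502^759 ≡ 1 (mod 3037), since |⟨1131⟩| = 759.
1502^759 mod 3037 = 2756.
Since 2756 ≠ 1, 1502 does not lie in the subgroup.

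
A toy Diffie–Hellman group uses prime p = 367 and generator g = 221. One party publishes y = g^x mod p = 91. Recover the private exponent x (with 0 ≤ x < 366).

44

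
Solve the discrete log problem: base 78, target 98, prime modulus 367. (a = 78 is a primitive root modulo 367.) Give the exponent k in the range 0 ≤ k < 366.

74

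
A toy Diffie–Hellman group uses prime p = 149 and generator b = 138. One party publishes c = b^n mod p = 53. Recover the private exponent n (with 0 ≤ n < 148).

Baby-step giant-step with m = ceil(sqrt(148)) = 13.
Baby table (138^j mod 149 for j=0..12):
  0:1  1:138  2:121  3:10  4:39  5:18  6:100  7:92
  8:31  9:106  10:26  11:12  12:17
Giant step factor: 138^(-13) ≡ 98 (mod 149).
Scan 53·98^i mod 149 for i = 0, 1, …:
  i=0: 53   i=1: 128   i=2: 28   i=3: 62
  i=4: 116   i=5: 44   i=6: 140   i=7: 12
Match at i=7, j=11: n = 7·13 + 11 = 102.

102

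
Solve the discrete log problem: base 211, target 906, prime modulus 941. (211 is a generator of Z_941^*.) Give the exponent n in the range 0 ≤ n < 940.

51

Baby-step giant-step with m = ceil(sqrt(940)) = 31.
Baby table (211^j mod 941 for j=0..30):
  0:1  1:211  2:294  3:869  4:805  5:475  6:479  7:382
  8:617  9:329  10:726  11:744  12:778  13:424  14:69  15:444
  16:525  17:678  18:26  19:781  20:116  21:10  22:228  23:117
  24:221  25:522  26:45  27:85  28:56  29:524  30:467
Giant step factor: 211^(-31) ≡ 158 (mod 941).
Scan 906·158^i mod 941 for i = 0, 1, …:
  i=0: 906   i=1: 116
Match at i=1, j=20: n = 1·31 + 20 = 51.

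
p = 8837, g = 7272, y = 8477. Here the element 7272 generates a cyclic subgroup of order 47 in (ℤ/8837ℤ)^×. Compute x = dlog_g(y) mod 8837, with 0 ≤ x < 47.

Baby-step giant-step with m = ceil(sqrt(47)) = 7.
Baby table (7272^j mod 8837 for j=0..6):
  0:1  1:7272  2:1376  3:2788  4:2258  5:1030  6:5221
Giant step factor: 7272^(-7) ≡ 8382 (mod 8837).
Scan 8477·8382^i mod 8837 for i = 0, 1, …:
  i=0: 8477   i=1: 4734   i=2: 2258
Match at i=2, j=4: x = 2·7 + 4 = 18.

18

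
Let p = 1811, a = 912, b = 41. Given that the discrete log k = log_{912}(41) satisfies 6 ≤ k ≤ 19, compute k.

Compute 912^6 mod 1811 = 1083, then multiply by 912 repeatedly:
  912^6=1083  912^7=701  912^8=29  912^9=1094  912^10=1678
  912^11=41
Found 41 at exponent 11.

11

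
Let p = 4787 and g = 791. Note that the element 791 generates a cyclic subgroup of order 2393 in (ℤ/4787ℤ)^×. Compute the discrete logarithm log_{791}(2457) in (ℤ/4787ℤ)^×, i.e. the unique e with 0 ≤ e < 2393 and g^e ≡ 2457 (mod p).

1076

Baby-step giant-step with m = ceil(sqrt(2393)) = 49.
Baby table (791^j mod 4787 for j=0..48):
  0:1  1:791  2:3371  3:102  4:4090  5:3965  6:830  7:711
  8:2322  9:3281  10:717  11:2281  12:4359  13:1329  14:2886  15:4214
  16:1522  17:2365  18:3785  19:2060  20:1880  21:3110  22:4279  23:280
  24:1278  25:841  26:4625  27:1107  28:4403  29:2624  30:2813  31:3915
  32:4363  33:4493  34:2009  35:4622  36:3521  37:3864  38:2318  39:117
  40:1594  41:1873  42:2360  43:4617  44:4353  45:1370  46:1808  47:3602
  48:917
Giant step factor: 791^(-49) ≡ 452 (mod 4787).
Scan 2457·452^i mod 4787 for i = 0, 1, …:
  i=0: 2457   i=1: 4767   i=2: 534   i=3: 2018
  i=4: 2606   i=5: 310   i=6: 1297   i=7: 2230
  i=8: 2690   i=9: 4769     …   i=20: 3164
  i=21: 3602
Match at i=21, j=47: e = 21·49 + 47 = 1076.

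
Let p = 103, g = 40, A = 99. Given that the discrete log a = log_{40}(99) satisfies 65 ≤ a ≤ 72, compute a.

Compute 40^65 mod 103 = 43, then multiply by 40 repeatedly:
  40^65=43  40^66=72  40^67=99
Found 99 at exponent 67.

67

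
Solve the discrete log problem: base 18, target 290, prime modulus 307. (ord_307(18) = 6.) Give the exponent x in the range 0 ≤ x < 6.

5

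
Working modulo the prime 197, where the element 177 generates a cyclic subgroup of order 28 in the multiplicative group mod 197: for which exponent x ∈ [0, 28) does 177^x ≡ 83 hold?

Successive powers of 177 modulo 197:
  177^0=1  177^1=177  177^2=6  177^3=77  177^4=36  177^5=68
  177^6=19  177^7=14  177^8=114  177^9=84  177^10=93  177^11=110
  177^12=164  177^13=69  177^14=196  177^15=20  177^16=191  177^17=120
  177^18=161  177^19=129  177^20=178  177^21=183  177^22=83
So 177^22 ≡ 83 (mod 197), giving x = 22.

22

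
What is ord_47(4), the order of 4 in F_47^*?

23

The order of 4 must divide p − 1 = 46 = 2 · 23.
Divisors: 1, 2, 23, 46.
Check each in increasing order: 4^1 ≡ 4;  4^2 ≡ 16;  4^23 ≡ 1.
Smallest exponent giving 1 is 23.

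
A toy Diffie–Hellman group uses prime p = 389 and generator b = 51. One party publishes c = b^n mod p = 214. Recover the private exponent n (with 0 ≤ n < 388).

130

Baby-step giant-step with m = ceil(sqrt(388)) = 20.
Baby table (51^j mod 389 for j=0..19):
  0:1  1:51  2:267  3:2  4:102  5:145  6:4  7:204
  8:290  9:8  10:19  11:191  12:16  13:38  14:382  15:32
  16:76  17:375  18:64  19:152
Giant step factor: 51^(-20) ≡ 125 (mod 389).
Scan 214·125^i mod 389 for i = 0, 1, …:
  i=0: 214   i=1: 298   i=2: 295   i=3: 309
  i=4: 114   i=5: 246   i=6: 19
Match at i=6, j=10: n = 6·20 + 10 = 130.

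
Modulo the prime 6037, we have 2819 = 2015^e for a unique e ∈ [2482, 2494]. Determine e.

2489

Compute 2015^2482 mod 6037 = 1303, then multiply by 2015 repeatedly:
  2015^2482=1303  2015^2483=5487  2015^2484=2558  2015^2485=4809  2015^2486=750
  2015^2487=2000  2015^2488=3321  2015^2489=2819
Found 2819 at exponent 2489.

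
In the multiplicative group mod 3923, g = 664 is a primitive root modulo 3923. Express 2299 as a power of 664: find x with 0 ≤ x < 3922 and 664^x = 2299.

Baby-step giant-step with m = ceil(sqrt(3922)) = 63.
Baby table (664^j mod 3923 for j=0..62):
  0:1  1:664  2:1520  3:1069  4:3676  5:758  6:1168  7:2721
  8:2164  9:1078  10:1806  11:2669  12:2943  13:498  14:1140  15:3744
  16:2757  17:2530  18:876  19:1060  20:1623  21:2770  22:3316  23:1021
  24:3188  25:2335  26:855  27:2808  28:1087  29:3859  30:657  31:795
  32:2198  33:116  34:2487  35:3708  36:2391  37:2732  38:1622  39:2106
  40:1796  41:3875  42:3435  43:1577  44:3610  45:87  46:2846  47:2781
  48:2774  49:2049  50:3178  51:3541  52:1347  53:3887  54:3557  55:202
  56:746  57:1046  58:173  59:1105  60:119  61:556  62:422
Giant step factor: 664^(-63) ≡ 89 (mod 3923).
Scan 2299·89^i mod 3923 for i = 0, 1, …:
  i=0: 2299   i=1: 615   i=2: 3736   i=3: 2972
  i=4: 1667   i=5: 3212   i=6: 3412   i=7: 1597
  i=8: 905   i=9: 2085     …   i=13: 2278
  i=14: 2669
Match at i=14, j=11: x = 14·63 + 11 = 893.

893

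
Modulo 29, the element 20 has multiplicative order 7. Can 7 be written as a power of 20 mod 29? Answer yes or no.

yes

7 ∈ ⟨20⟩ iff 7^7 ≡ 1 (mod 29), since |⟨20⟩| = 7.
7^7 mod 29 = 1.
Since 1 = 1, 7 lies in the subgroup.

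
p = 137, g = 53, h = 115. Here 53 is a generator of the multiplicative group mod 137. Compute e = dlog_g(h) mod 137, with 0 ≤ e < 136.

96

Baby-step giant-step with m = ceil(sqrt(136)) = 12.
Baby table (53^j mod 137 for j=0..11):
  0:1  1:53  2:69  3:95  4:103  5:116  6:120  7:58
  8:60  9:29  10:30  11:83
Giant step factor: 53^(-12) ≡ 64 (mod 137).
Scan 115·64^i mod 137 for i = 0, 1, …:
  i=0: 115   i=1: 99   i=2: 34   i=3: 121
  i=4: 72   i=5: 87   i=6: 88   i=7: 15
  i=8: 1
Match at i=8, j=0: e = 8·12 + 0 = 96.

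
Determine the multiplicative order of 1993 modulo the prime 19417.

The order of 1993 must divide p − 1 = 19416 = 2^3 · 3 · 809.
Divisors: 1, 2, 3, 4, 6, 8, 12, 24, 809, 1618, 2427, 3236, 4854, 6472, 9708, 19416.
Check each in increasing order: 1993^1 ≡ 1993;  1993^2 ≡ 10981;  1993^3 ≡ 2174;  1993^4 ≡ 2791;  1993^6 ≡ 7945;  1993^8 ≡ 3464;  1993^12 ≡ 17775;  1993^24 ≡ 16618;  1993^809 ≡ 10955;  1993^1618 ≡ 14965;  1993^2427 ≡ 3844;  1993^3236 ≡ 14964;  1993^4854 ≡ 19416;  1993^6472 ≡ 4452;  1993^9708 ≡ 1.
Smallest exponent giving 1 is 9708.

9708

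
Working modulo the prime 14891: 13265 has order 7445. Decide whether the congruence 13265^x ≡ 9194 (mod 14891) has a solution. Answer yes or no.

yes

9194 ∈ ⟨13265⟩ iff 9194^7445 ≡ 1 (mod 14891), since |⟨13265⟩| = 7445.
9194^7445 mod 14891 = 1.
Since 1 = 1, 9194 lies in the subgroup.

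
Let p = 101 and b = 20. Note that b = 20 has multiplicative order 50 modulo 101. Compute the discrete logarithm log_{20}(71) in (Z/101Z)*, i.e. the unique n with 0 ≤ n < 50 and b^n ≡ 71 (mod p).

Baby-step giant-step with m = ceil(sqrt(50)) = 8.
Baby table (20^j mod 101 for j=0..7):
  0:1  1:20  2:97  3:21  4:16  5:17  6:37  7:33
Giant step factor: 20^(-8) ≡ 58 (mod 101).
Scan 71·58^i mod 101 for i = 0, 1, …:
  i=0: 71   i=1: 78   i=2: 80   i=3: 95
  i=4: 56   i=5: 16
Match at i=5, j=4: n = 5·8 + 4 = 44.

44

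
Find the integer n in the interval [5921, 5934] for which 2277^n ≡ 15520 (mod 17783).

5925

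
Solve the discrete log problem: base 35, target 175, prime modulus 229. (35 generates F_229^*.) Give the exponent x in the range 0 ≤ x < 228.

195

Baby-step giant-step with m = ceil(sqrt(228)) = 16.
Baby table (35^j mod 229 for j=0..15):
  0:1  1:35  2:80  3:52  4:217  5:38  6:185  7:63
  8:144  9:2  10:70  11:160  12:104  13:205  14:76  15:141
Giant step factor: 35^(-16) ≡ 20 (mod 229).
Scan 175·20^i mod 229 for i = 0, 1, …:
  i=0: 175   i=1: 65   i=2: 155   i=3: 123
  i=4: 170   i=5: 194   i=6: 216   i=7: 198
  i=8: 67   i=9: 195   i=10: 7   i=11: 140
  i=12: 52
Match at i=12, j=3: x = 12·16 + 3 = 195.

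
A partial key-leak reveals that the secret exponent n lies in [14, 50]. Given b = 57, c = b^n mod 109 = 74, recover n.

26

Compute 57^14 mod 109 = 100, then multiply by 57 repeatedly:
  57^14=100  57^15=32  57^16=80  57^17=91  57^18=64
  57^19=51  57^20=73  57^21=19  57^22=102  57^23=37
  57^24=38  57^25=95  57^26=74
Found 74 at exponent 26.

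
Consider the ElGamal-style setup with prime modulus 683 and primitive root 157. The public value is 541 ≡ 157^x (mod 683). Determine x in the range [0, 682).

624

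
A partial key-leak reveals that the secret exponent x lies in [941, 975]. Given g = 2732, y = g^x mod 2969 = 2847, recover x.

968

Compute 2732^941 mod 2969 = 1771, then multiply by 2732 repeatedly:
  2732^941=1771  2732^942=1871  2732^943=1923  2732^944=1475  2732^945=767
  2732^946=2299  2732^947=1433  2732^948=1814  2732^949=587  2732^950=424
  2732^951=458  2732^952=1307  2732^953=1986  2732^954=1389  2732^955=366
  2732^956=2328  2732^957=498  2732^958=734  2732^959=1213  2732^960=512
  2732^961=385  2732^962=794  2732^963=1838  2732^964=837  2732^965=554
  2732^966=2307  2732^967=2506  2732^968=2847
Found 2847 at exponent 968.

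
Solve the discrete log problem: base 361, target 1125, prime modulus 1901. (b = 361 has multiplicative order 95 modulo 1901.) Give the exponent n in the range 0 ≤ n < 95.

14

Baby-step giant-step with m = ceil(sqrt(95)) = 10.
Baby table (361^j mod 1901 for j=0..9):
  0:1  1:361  2:1053  3:1834  4:526  5:1687  6:687  7:877
  8:1031  9:1496
Giant step factor: 361^(-10) ≡ 210 (mod 1901).
Scan 1125·210^i mod 1901 for i = 0, 1, …:
  i=0: 1125   i=1: 526
Match at i=1, j=4: n = 1·10 + 4 = 14.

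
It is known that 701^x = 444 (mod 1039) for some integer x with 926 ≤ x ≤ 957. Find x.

951

Compute 701^926 mod 1039 = 809, then multiply by 701 repeatedly:
  701^926=809  701^927=854  701^928=190  701^929=198  701^930=611
  701^931=243  701^932=986  701^933=251  701^934=360  701^935=922
  701^936=64  701^937=187  701^938=173  701^939=749  701^940=354
  701^941=872  701^942=340  701^943=409  701^944=984  701^945=927
  701^946=452  701^947=996  701^948=1027  701^949=939  701^950=552
  701^951=444
Found 444 at exponent 951.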